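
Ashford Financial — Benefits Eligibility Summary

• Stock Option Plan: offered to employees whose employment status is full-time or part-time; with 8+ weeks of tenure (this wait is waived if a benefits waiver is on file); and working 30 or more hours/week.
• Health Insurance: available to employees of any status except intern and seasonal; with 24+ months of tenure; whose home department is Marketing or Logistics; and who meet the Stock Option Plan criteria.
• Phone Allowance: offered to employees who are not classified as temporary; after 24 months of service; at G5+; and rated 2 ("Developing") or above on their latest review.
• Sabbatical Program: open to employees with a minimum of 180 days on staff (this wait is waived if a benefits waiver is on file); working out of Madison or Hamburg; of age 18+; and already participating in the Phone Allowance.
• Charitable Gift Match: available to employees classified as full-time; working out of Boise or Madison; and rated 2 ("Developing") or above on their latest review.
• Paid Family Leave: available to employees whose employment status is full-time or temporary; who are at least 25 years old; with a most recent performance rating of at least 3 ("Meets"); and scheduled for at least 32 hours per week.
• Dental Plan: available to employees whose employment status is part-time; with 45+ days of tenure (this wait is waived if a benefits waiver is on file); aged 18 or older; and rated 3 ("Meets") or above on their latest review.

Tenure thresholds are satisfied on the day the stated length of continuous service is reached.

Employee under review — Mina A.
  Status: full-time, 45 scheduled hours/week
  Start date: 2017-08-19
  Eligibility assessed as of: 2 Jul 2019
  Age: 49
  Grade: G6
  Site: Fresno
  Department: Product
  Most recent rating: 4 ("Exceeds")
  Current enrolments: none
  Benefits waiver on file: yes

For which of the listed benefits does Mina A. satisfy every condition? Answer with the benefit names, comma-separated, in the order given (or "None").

Stock Option Plan, Paid Family Leave

Service from 2017-08-19 to 2 Jul 2019: 682 days.
Stock Option Plan — status full-time ✓; benefits waiver on file ✓; 45 hrs/wk ≥ 30 ✓ → eligible.
Health Insurance — status full-time ✓ (not excluded); service 682 days < 24 months (≈720 days) ✗ → not eligible.
Phone Allowance — status full-time ✓ (not excluded); service 682 days < 24 months (≈720 days) ✗ → not eligible.
Sabbatical Program — benefits waiver on file ✓; site Fresno ✗ (not Madison or Hamburg) → not eligible.
Charitable Gift Match — status full-time ✓; site Fresno ✗ (not Boise or Madison) → not eligible.
Paid Family Leave — status full-time ✓; age 49 ≥ 25 ✓; rating 4 ≥ 3 ✓; 45 hrs/wk ≥ 32 ✓ → eligible.
Dental Plan — status full-time ✗ (requires part-time) → not eligible.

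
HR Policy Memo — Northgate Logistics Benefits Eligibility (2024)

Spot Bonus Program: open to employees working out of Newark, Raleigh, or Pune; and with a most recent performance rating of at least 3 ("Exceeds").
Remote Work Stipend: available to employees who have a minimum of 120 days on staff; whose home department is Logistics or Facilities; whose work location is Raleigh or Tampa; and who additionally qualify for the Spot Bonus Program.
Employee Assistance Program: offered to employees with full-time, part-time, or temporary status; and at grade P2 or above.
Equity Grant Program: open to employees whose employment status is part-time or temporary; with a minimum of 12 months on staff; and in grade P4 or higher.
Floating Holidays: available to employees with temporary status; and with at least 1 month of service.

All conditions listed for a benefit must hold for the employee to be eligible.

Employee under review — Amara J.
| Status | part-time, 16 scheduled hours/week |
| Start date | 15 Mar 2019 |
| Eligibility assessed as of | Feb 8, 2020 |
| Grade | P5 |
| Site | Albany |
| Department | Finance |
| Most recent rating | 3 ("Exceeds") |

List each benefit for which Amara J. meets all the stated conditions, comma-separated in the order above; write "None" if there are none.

Employee Assistance Program

Service from 15 Mar 2019 to Feb 8, 2020: 330 days.
Spot Bonus Program — site Albany ✗ (not Newark, Raleigh, or Pune) → not eligible.
Remote Work Stipend — service 330 days ≥ 120 days ✓; dept Finance ✗ → not eligible.
Employee Assistance Program — status part-time ✓; grade P5 ≥ P2 ✓ → eligible.
Equity Grant Program — status part-time ✓; service 330 days < 12 months (≈360 days) ✗ → not eligible.
Floating Holidays — status part-time ✗ (requires temporary) → not eligible.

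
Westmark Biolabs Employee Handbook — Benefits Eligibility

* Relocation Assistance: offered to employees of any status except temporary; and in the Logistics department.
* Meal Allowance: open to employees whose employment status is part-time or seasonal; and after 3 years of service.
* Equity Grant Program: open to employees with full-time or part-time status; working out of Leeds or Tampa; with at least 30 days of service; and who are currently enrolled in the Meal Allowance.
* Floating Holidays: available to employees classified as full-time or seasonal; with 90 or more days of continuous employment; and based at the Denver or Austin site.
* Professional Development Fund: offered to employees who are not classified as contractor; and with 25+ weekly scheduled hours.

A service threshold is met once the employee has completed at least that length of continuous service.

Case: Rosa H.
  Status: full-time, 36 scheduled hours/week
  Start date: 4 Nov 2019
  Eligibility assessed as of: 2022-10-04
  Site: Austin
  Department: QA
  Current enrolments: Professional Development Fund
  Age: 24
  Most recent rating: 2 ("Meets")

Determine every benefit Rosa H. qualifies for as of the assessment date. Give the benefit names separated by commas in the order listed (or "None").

Service from 4 Nov 2019 to 2022-10-04: 1065 days.
Relocation Assistance — status full-time ✓ (not excluded); dept QA ✗ → not eligible.
Meal Allowance — status full-time ✗ (requires part-time or seasonal) → not eligible.
Equity Grant Program — status full-time ✓; site Austin ✗ (not Leeds or Tampa) → not eligible.
Floating Holidays — status full-time ✓; service 1065 days ≥ 90 days ✓; site Austin ✓ → eligible.
Professional Development Fund — status full-time ✓ (not excluded); 36 hrs/wk ≥ 25 ✓ → eligible.

Floating Holidays, Professional Development Fund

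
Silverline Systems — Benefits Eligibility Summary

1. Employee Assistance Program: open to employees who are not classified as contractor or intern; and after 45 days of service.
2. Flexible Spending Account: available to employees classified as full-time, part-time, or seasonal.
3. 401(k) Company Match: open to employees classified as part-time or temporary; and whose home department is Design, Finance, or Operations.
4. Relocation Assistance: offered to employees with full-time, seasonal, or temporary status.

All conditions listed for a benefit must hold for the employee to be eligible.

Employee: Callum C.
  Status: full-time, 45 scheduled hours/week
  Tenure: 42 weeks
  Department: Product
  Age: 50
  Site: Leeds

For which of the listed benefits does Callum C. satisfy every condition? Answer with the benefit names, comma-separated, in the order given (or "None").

Employee Assistance Program — status full-time ✓ (not excluded); service 42 weeks ≥ 45 days ✓ → eligible.
Flexible Spending Account — status full-time ✓ → eligible.
401(k) Company Match — status full-time ✗ (requires part-time or temporary) → not eligible.
Relocation Assistance — status full-time ✓ → eligible.

Employee Assistance Program, Flexible Spending Account, Relocation Assistance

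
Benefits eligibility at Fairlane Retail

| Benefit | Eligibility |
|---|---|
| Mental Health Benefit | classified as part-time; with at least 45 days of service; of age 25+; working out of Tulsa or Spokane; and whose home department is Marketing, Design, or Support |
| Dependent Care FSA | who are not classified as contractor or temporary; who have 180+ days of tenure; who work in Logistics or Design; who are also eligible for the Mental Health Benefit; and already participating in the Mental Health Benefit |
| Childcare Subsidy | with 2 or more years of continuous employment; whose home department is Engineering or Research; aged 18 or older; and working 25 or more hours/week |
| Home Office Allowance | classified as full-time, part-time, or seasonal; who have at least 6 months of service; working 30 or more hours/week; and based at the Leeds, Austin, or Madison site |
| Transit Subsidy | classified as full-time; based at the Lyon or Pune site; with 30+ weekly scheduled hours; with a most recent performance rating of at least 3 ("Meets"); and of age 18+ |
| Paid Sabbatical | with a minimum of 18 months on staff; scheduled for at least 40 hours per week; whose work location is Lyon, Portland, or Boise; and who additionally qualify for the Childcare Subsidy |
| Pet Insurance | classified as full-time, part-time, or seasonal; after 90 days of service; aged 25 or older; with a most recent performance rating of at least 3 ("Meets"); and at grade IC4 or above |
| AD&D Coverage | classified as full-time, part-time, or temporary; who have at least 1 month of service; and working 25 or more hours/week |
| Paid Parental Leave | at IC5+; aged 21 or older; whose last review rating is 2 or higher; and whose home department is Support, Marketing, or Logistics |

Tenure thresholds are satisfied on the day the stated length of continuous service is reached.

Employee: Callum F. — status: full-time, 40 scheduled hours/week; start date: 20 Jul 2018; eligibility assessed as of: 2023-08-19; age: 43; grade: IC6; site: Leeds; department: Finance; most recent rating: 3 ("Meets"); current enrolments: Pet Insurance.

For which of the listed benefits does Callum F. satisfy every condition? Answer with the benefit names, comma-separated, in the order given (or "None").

Home Office Allowance, Pet Insurance, AD&D Coverage

Service from 20 Jul 2018 to 2023-08-19: 1856 days.
Mental Health Benefit — status full-time ✗ (requires part-time) → not eligible.
Dependent Care FSA — status full-time ✓ (not excluded); service 1856 days ≥ 180 days ✓; dept Finance ✗ → not eligible.
Childcare Subsidy — service 1856 days ≥ 2 years (≈730 days) ✓; dept Finance ✗ → not eligible.
Home Office Allowance — status full-time ✓; service 1856 days ≥ 6 months (≈180 days) ✓; 40 hrs/wk ≥ 30 ✓; site Leeds ✓ → eligible.
Transit Subsidy — status full-time ✓; site Leeds ✗ (not Lyon or Pune) → not eligible.
Paid Sabbatical — service 1856 days ≥ 18 months (≈540 days) ✓; 40 hrs/wk ≥ 40 ✓; site Leeds ✗ (not Lyon, Portland, or Boise) → not eligible.
Pet Insurance — status full-time ✓; service 1856 days ≥ 90 days ✓; age 43 ≥ 25 ✓; rating 3 ≥ 3 ✓; grade IC6 ≥ IC4 ✓ → eligible.
AD&D Coverage — status full-time ✓; service 1856 days ≥ 1 month (≈30 days) ✓; 40 hrs/wk ≥ 25 ✓ → eligible.
Paid Parental Leave — grade IC6 ≥ IC5 ✓; age 43 ≥ 21 ✓; rating 3 ≥ 2 ✓; dept Finance ✗ → not eligible.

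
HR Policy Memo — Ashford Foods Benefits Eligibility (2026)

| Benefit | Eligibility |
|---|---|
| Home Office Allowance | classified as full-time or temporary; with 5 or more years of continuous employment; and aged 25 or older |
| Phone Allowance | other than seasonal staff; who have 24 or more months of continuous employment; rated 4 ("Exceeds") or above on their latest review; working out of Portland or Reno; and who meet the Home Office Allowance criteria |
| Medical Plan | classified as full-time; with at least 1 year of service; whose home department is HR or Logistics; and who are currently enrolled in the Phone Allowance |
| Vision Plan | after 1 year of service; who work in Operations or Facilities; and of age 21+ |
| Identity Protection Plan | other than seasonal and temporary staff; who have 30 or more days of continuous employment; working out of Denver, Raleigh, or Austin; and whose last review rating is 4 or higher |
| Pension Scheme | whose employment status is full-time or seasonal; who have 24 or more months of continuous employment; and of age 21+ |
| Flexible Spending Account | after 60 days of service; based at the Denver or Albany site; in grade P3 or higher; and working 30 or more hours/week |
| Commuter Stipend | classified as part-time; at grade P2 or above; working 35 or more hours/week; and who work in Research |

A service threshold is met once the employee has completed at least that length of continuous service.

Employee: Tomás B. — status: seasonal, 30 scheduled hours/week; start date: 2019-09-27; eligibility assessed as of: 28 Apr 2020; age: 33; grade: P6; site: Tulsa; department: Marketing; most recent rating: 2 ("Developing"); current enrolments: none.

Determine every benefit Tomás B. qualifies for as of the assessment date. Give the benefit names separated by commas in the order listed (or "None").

Service from 2019-09-27 to 28 Apr 2020: 214 days.
Home Office Allowance — status seasonal ✗ (requires full-time or temporary) → not eligible.
Phone Allowance — status seasonal ✗ (excluded) → not eligible.
Medical Plan — status seasonal ✗ (requires full-time) → not eligible.
Vision Plan — service 214 days < 1 year (≈365 days) ✗ → not eligible.
Identity Protection Plan — status seasonal ✗ (excluded) → not eligible.
Pension Scheme — status seasonal ✓; service 214 days < 24 months (≈720 days) ✗ → not eligible.
Flexible Spending Account — service 214 days ≥ 60 days ✓; site Tulsa ✗ (not Denver or Albany) → not eligible.
Commuter Stipend — status seasonal ✗ (requires part-time) → not eligible.

None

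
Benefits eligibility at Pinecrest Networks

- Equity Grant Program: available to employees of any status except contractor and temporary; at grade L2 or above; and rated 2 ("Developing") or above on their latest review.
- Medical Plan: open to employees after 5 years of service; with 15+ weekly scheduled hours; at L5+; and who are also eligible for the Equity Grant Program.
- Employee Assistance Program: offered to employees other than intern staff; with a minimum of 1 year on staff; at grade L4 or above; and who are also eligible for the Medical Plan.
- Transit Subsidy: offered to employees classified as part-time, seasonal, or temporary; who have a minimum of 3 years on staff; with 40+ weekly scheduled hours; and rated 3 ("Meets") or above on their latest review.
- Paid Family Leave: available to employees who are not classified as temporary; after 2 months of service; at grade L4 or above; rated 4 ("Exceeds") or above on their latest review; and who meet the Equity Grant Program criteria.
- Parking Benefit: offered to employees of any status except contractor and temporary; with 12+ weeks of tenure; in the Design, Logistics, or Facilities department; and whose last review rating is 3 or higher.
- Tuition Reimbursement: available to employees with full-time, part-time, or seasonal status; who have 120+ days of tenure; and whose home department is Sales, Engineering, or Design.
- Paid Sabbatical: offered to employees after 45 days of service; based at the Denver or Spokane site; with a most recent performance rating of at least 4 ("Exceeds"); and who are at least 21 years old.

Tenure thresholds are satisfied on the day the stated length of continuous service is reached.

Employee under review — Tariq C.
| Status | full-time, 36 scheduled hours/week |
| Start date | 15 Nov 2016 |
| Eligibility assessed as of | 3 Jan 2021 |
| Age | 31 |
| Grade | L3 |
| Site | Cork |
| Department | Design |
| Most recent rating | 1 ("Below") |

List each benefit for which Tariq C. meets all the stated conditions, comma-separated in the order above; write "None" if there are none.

Tuition Reimbursement

Service from 15 Nov 2016 to 3 Jan 2021: 1510 days.
Equity Grant Program — status full-time ✓ (not excluded); grade L3 ≥ L2 ✓; rating 1 < 2 ✗ → not eligible.
Medical Plan — service 1510 days < 5 years (≈1825 days) ✗ → not eligible.
Employee Assistance Program — status full-time ✓ (not excluded); service 1510 days ≥ 1 year (≈365 days) ✓; grade L3 < L4 ✗ → not eligible.
Transit Subsidy — status full-time ✗ (requires part-time, seasonal, or temporary) → not eligible.
Paid Family Leave — status full-time ✓ (not excluded); service 1510 days ≥ 2 months (≈60 days) ✓; grade L3 < L4 ✗ → not eligible.
Parking Benefit — status full-time ✓ (not excluded); service 1510 days ≥ 12 weeks (≈84 days) ✓; dept Design ✓; rating 1 < 3 ✗ → not eligible.
Tuition Reimbursement — status full-time ✓; service 1510 days ≥ 120 days ✓; dept Design ✓ → eligible.
Paid Sabbatical — service 1510 days ≥ 45 days ✓; site Cork ✗ (not Denver or Spokane) → not eligible.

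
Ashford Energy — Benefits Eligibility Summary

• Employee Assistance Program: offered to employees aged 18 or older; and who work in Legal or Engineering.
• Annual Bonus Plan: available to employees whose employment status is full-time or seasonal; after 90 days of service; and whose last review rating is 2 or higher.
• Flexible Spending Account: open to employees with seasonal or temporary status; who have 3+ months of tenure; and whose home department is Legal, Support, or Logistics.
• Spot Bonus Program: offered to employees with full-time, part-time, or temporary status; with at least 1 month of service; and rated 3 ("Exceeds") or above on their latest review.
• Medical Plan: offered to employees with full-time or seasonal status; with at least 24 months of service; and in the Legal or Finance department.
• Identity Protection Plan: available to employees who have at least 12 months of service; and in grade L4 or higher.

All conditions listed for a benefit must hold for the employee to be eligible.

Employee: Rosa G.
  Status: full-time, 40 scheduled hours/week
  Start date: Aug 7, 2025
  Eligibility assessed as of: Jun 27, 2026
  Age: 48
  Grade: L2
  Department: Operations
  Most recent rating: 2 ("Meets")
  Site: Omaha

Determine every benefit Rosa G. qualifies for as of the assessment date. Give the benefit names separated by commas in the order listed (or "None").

Annual Bonus Plan

Service from Aug 7, 2025 to Jun 27, 2026: 324 days.
Employee Assistance Program — age 48 ≥ 18 ✓; dept Operations ✗ → not eligible.
Annual Bonus Plan — status full-time ✓; service 324 days ≥ 90 days ✓; rating 2 ≥ 2 ✓ → eligible.
Flexible Spending Account — status full-time ✗ (requires seasonal or temporary) → not eligible.
Spot Bonus Program — status full-time ✓; service 324 days ≥ 1 month (≈30 days) ✓; rating 2 < 3 ✗ → not eligible.
Medical Plan — status full-time ✓; service 324 days < 24 months (≈720 days) ✗ → not eligible.
Identity Protection Plan — service 324 days < 12 months (≈360 days) ✗ → not eligible.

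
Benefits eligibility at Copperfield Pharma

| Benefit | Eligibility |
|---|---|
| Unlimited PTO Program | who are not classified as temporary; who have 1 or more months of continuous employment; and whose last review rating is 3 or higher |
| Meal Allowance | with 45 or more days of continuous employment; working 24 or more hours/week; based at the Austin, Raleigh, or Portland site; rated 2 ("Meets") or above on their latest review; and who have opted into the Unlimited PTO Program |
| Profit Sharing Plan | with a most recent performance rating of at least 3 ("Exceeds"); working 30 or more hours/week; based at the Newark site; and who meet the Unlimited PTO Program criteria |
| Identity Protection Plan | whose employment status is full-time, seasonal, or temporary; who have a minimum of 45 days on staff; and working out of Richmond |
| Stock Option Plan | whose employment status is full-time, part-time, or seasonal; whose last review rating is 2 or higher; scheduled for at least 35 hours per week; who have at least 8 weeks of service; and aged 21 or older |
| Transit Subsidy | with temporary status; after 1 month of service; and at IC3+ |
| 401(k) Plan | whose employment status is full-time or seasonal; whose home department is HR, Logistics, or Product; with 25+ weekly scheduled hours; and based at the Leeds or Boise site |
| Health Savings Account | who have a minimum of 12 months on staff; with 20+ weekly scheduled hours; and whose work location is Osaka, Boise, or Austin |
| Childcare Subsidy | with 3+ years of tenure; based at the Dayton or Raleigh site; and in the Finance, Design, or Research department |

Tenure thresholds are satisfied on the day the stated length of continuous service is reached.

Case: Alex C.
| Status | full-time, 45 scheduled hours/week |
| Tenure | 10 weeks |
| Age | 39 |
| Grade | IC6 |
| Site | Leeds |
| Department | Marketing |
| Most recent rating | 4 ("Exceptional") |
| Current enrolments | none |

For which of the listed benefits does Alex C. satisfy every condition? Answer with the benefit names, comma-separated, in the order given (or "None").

Unlimited PTO Program — status full-time ✓ (not excluded); service 10 weeks ≥ 1 month (≈30 days) ✓; rating 4 ≥ 3 ✓ → eligible.
Meal Allowance — service 10 weeks ≥ 45 days ✓; 45 hrs/wk ≥ 24 ✓; site Leeds ✗ (not Austin, Raleigh, or Portland) → not eligible.
Profit Sharing Plan — rating 4 ≥ 3 ✓; 45 hrs/wk ≥ 30 ✓; site Leeds ✗ (not Newark) → not eligible.
Identity Protection Plan — status full-time ✓; service 10 weeks ≥ 45 days ✓; site Leeds ✗ (not Richmond) → not eligible.
Stock Option Plan — status full-time ✓; rating 4 ≥ 2 ✓; 45 hrs/wk ≥ 35 ✓; service 10 weeks ≥ 8 weeks ✓; age 39 ≥ 21 ✓ → eligible.
Transit Subsidy — status full-time ✗ (requires temporary) → not eligible.
401(k) Plan — status full-time ✓; dept Marketing ✗ → not eligible.
Health Savings Account — service 10 weeks < 12 months (≈360 days) ✗ → not eligible.
Childcare Subsidy — service 10 weeks < 3 years (≈1095 days) ✗ → not eligible.

Unlimited PTO Program, Stock Option Plan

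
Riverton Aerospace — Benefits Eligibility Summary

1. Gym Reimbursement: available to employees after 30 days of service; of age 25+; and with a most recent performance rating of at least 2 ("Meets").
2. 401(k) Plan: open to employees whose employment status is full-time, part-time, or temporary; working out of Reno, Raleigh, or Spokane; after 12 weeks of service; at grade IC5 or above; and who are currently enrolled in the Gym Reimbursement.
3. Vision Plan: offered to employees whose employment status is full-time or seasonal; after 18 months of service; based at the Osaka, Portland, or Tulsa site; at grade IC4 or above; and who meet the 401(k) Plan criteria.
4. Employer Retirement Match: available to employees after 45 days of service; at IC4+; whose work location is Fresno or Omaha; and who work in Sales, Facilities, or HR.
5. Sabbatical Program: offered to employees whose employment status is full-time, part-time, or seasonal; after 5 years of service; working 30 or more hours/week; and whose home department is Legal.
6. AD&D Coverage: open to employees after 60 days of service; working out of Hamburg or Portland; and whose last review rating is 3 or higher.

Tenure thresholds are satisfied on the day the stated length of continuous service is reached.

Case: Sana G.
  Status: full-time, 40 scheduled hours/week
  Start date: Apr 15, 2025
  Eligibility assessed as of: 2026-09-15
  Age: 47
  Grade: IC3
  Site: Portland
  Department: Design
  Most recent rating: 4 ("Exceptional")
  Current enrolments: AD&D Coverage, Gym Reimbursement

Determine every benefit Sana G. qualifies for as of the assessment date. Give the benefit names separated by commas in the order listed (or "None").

Service from Apr 15, 2025 to 2026-09-15: 518 days.
Gym Reimbursement — service 518 days ≥ 30 days ✓; age 47 ≥ 25 ✓; rating 4 ≥ 2 ✓ → eligible.
401(k) Plan — status full-time ✓; site Portland ✗ (not Reno, Raleigh, or Spokane) → not eligible.
Vision Plan — status full-time ✓; service 518 days < 18 months (≈540 days) ✗ → not eligible.
Employer Retirement Match — service 518 days ≥ 45 days ✓; grade IC3 < IC4 ✗ → not eligible.
Sabbatical Program — status full-time ✓; service 518 days < 5 years (≈1825 days) ✗ → not eligible.
AD&D Coverage — service 518 days ≥ 60 days ✓; site Portland ✓; rating 4 ≥ 3 ✓ → eligible.

Gym Reimbursement, AD&D Coverage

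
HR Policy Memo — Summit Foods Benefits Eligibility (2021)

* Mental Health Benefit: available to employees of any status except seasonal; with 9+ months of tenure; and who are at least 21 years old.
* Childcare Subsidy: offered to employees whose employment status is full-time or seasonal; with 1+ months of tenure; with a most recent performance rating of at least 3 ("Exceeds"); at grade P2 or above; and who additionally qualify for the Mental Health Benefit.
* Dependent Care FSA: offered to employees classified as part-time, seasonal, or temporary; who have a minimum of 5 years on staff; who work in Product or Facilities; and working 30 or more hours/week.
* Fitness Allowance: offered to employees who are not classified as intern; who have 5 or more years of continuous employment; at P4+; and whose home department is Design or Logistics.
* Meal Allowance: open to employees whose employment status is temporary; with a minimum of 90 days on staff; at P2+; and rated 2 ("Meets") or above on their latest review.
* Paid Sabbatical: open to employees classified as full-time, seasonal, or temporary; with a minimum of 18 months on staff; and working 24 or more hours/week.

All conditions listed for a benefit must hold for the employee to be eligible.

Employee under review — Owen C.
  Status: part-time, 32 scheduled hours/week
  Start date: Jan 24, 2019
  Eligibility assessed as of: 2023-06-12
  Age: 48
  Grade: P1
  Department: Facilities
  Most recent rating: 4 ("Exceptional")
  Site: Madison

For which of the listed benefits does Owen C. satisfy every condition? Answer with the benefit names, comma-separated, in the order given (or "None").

Mental Health Benefit

Service from Jan 24, 2019 to 2023-06-12: 1600 days.
Mental Health Benefit — status part-time ✓ (not excluded); service 1600 days ≥ 9 months (≈270 days) ✓; age 48 ≥ 21 ✓ → eligible.
Childcare Subsidy — status part-time ✗ (requires full-time or seasonal) → not eligible.
Dependent Care FSA — status part-time ✓; service 1600 days < 5 years (≈1825 days) ✗ → not eligible.
Fitness Allowance — status part-time ✓ (not excluded); service 1600 days < 5 years (≈1825 days) ✗ → not eligible.
Meal Allowance — status part-time ✗ (requires temporary) → not eligible.
Paid Sabbatical — status part-time ✗ (requires full-time, seasonal, or temporary) → not eligible.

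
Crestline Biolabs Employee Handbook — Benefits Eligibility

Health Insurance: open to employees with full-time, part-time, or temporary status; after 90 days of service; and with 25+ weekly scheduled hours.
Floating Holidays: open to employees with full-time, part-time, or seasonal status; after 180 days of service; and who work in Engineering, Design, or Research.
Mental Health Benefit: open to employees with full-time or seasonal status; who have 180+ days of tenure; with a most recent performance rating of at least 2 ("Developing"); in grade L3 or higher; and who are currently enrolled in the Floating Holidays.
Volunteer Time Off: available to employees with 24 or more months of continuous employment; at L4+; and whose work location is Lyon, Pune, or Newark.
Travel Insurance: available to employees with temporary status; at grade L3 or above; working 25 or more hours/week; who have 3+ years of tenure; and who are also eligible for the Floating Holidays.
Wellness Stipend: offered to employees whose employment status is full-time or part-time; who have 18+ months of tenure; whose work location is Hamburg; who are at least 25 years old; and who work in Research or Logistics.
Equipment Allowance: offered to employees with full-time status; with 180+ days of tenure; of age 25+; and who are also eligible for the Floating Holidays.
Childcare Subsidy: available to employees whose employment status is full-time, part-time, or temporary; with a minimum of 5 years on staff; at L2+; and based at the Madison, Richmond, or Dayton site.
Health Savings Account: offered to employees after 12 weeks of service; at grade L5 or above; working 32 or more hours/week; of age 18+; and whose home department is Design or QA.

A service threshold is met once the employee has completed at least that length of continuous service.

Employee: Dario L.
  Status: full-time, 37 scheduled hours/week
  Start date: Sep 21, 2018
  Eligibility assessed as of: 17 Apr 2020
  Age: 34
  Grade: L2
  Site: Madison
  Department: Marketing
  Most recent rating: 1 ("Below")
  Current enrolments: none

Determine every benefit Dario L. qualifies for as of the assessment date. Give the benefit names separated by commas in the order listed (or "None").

Health Insurance

Service from Sep 21, 2018 to 17 Apr 2020: 574 days.
Health Insurance — status full-time ✓; service 574 days ≥ 90 days ✓; 37 hrs/wk ≥ 25 ✓ → eligible.
Floating Holidays — status full-time ✓; service 574 days ≥ 180 days ✓; dept Marketing ✗ → not eligible.
Mental Health Benefit — status full-time ✓; service 574 days ≥ 180 days ✓; rating 1 < 2 ✗ → not eligible.
Volunteer Time Off — service 574 days < 24 months (≈720 days) ✗ → not eligible.
Travel Insurance — status full-time ✗ (requires temporary) → not eligible.
Wellness Stipend — status full-time ✓; service 574 days ≥ 18 months (≈540 days) ✓; site Madison ✗ (not Hamburg) → not eligible.
Equipment Allowance — status full-time ✓; service 574 days ≥ 180 days ✓; age 34 ≥ 25 ✓; not eligible for Floating Holidays ✗ → not eligible.
Childcare Subsidy — status full-time ✓; service 574 days < 5 years (≈1825 days) ✗ → not eligible.
Health Savings Account — service 574 days ≥ 12 weeks (≈84 days) ✓; grade L2 < L5 ✗ → not eligible.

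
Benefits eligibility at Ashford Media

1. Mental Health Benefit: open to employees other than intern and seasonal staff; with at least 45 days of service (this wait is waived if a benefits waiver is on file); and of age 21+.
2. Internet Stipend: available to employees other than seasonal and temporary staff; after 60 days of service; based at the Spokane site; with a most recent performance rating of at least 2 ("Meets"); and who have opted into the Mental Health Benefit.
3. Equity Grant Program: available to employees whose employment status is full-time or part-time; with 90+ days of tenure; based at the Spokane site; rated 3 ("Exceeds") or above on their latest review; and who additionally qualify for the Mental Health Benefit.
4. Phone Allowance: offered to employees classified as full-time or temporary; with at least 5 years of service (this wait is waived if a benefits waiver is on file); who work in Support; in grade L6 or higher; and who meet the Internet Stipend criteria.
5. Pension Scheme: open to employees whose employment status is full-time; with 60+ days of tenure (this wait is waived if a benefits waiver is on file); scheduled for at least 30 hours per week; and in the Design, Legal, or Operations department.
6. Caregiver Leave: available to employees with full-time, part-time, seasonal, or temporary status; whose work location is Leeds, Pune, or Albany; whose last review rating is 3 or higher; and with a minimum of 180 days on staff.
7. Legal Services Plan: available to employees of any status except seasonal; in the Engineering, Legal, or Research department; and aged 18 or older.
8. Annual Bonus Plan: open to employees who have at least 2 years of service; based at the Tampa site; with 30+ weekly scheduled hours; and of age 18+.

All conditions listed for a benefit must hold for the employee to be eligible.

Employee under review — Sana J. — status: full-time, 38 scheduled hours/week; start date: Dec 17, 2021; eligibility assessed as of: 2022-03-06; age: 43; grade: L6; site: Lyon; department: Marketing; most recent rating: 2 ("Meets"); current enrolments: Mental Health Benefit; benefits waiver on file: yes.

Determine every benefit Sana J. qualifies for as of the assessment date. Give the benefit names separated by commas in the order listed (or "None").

Mental Health Benefit

Service from Dec 17, 2021 to 2022-03-06: 79 days.
Mental Health Benefit — status full-time ✓ (not excluded); benefits waiver on file ✓; age 43 ≥ 21 ✓ → eligible.
Internet Stipend — status full-time ✓ (not excluded); service 79 days ≥ 60 days ✓; site Lyon ✗ (not Spokane) → not eligible.
Equity Grant Program — status full-time ✓; service 79 days < 90 days ✗ → not eligible.
Phone Allowance — status full-time ✓; benefits waiver on file ✓; dept Marketing ✗ → not eligible.
Pension Scheme — status full-time ✓; benefits waiver on file ✓; 38 hrs/wk ≥ 30 ✓; dept Marketing ✗ → not eligible.
Caregiver Leave — status full-time ✓; site Lyon ✗ (not Leeds, Pune, or Albany) → not eligible.
Legal Services Plan — status full-time ✓ (not excluded); dept Marketing ✗ → not eligible.
Annual Bonus Plan — service 79 days < 2 years (≈730 days) ✗ → not eligible.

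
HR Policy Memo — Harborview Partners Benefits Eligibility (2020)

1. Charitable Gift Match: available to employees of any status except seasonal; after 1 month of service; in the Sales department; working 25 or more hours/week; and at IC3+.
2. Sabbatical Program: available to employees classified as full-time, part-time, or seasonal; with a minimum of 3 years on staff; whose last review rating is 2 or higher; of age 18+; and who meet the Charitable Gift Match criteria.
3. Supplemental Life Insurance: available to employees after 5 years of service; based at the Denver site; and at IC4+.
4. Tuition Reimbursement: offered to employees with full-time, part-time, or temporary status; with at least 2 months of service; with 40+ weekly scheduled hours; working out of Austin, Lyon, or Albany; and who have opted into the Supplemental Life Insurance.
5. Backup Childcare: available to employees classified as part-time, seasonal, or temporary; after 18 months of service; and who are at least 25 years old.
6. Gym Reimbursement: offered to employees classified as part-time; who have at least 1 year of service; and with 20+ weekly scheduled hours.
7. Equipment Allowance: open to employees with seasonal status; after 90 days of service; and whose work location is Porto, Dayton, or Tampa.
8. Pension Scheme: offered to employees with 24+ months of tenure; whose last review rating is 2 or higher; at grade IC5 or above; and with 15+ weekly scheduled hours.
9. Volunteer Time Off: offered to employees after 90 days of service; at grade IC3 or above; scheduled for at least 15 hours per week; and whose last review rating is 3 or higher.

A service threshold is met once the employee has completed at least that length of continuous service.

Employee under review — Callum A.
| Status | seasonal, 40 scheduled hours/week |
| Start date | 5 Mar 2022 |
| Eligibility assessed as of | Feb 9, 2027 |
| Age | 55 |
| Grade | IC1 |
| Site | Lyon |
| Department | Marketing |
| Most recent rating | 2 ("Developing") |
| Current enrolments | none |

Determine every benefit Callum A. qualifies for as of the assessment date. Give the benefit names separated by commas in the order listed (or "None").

Backup Childcare

Service from 5 Mar 2022 to Feb 9, 2027: 1802 days.
Charitable Gift Match — status seasonal ✗ (excluded) → not eligible.
Sabbatical Program — status seasonal ✓; service 1802 days ≥ 3 years (≈1095 days) ✓; rating 2 ≥ 2 ✓; age 55 ≥ 18 ✓; not eligible for Charitable Gift Match ✗ → not eligible.
Supplemental Life Insurance — service 1802 days < 5 years (≈1825 days) ✗ → not eligible.
Tuition Reimbursement — status seasonal ✗ (requires full-time, part-time, or temporary) → not eligible.
Backup Childcare — status seasonal ✓; service 1802 days ≥ 18 months (≈540 days) ✓; age 55 ≥ 25 ✓ → eligible.
Gym Reimbursement — status seasonal ✗ (requires part-time) → not eligible.
Equipment Allowance — status seasonal ✓; service 1802 days ≥ 90 days ✓; site Lyon ✗ (not Porto, Dayton, or Tampa) → not eligible.
Pension Scheme — service 1802 days ≥ 24 months (≈720 days) ✓; rating 2 ≥ 2 ✓; grade IC1 < IC5 ✗ → not eligible.
Volunteer Time Off — service 1802 days ≥ 90 days ✓; grade IC1 < IC3 ✗ → not eligible.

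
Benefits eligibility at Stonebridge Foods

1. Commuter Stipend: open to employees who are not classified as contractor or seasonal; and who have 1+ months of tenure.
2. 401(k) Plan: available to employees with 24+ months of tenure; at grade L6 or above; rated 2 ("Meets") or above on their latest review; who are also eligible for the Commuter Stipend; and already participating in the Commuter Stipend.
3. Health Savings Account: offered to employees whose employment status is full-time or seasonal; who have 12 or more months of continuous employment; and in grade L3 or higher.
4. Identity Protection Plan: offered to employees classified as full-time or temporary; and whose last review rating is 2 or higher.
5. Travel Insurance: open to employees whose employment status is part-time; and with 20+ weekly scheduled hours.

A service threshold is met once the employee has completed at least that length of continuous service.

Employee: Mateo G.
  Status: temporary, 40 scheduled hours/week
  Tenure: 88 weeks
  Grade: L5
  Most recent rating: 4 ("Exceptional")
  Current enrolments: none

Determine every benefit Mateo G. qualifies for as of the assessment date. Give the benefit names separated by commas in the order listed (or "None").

Commuter Stipend, Identity Protection Plan

Commuter Stipend — status temporary ✓ (not excluded); service 88 weeks ≥ 1 month (≈30 days) ✓ → eligible.
401(k) Plan — service 88 weeks < 24 months (≈720 days) ✗ → not eligible.
Health Savings Account — status temporary ✗ (requires full-time or seasonal) → not eligible.
Identity Protection Plan — status temporary ✓; rating 4 ≥ 2 ✓ → eligible.
Travel Insurance — status temporary ✗ (requires part-time) → not eligible.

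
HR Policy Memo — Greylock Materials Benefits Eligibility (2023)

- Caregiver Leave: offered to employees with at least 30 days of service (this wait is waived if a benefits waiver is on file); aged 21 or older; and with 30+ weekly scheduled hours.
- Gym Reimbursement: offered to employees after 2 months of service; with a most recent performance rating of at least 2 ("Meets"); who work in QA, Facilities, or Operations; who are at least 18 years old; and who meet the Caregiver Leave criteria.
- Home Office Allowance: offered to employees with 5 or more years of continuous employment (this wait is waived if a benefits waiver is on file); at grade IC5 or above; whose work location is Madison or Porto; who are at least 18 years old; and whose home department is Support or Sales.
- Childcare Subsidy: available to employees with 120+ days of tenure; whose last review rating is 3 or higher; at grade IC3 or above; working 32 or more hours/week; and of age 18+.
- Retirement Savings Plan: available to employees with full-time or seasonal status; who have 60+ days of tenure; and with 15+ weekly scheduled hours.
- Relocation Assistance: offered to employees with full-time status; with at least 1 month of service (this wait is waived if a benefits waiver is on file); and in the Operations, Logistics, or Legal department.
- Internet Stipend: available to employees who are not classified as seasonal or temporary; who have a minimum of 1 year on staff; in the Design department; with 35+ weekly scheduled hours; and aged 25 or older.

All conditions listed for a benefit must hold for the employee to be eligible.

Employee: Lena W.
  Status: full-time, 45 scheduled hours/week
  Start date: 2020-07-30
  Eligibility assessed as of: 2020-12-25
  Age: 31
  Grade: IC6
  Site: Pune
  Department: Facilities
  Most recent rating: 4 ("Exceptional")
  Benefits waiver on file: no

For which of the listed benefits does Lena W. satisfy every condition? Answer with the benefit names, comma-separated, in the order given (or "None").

Service from 2020-07-30 to 2020-12-25: 148 days.
Caregiver Leave — no waiver, service 148 days ≥ 30 days ✓; age 31 ≥ 21 ✓; 45 hrs/wk ≥ 30 ✓ → eligible.
Gym Reimbursement — service 148 days ≥ 2 months (≈60 days) ✓; rating 4 ≥ 2 ✓; dept Facilities ✓; age 31 ≥ 18 ✓; eligible for Caregiver Leave ✓ → eligible.
Home Office Allowance — no waiver, service 148 days < 5 years (≈1825 days) ✗ → not eligible.
Childcare Subsidy — service 148 days ≥ 120 days ✓; rating 4 ≥ 3 ✓; grade IC6 ≥ IC3 ✓; 45 hrs/wk ≥ 32 ✓; age 31 ≥ 18 ✓ → eligible.
Retirement Savings Plan — status full-time ✓; service 148 days ≥ 60 days ✓; 45 hrs/wk ≥ 15 ✓ → eligible.
Relocation Assistance — status full-time ✓; no waiver, service 148 days ≥ 1 month (≈30 days) ✓; dept Facilities ✗ → not eligible.
Internet Stipend — status full-time ✓ (not excluded); service 148 days < 1 year (≈365 days) ✗ → not eligible.

Caregiver Leave, Gym Reimbursement, Childcare Subsidy, Retirement Savings Plan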